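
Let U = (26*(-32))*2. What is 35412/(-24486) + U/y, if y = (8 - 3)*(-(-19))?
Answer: -7351474/387695 ≈ -18.962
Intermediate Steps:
U = -1664 (U = -832*2 = -1664)
y = 95 (y = 5*(-1*(-19)) = 5*19 = 95)
35412/(-24486) + U/y = 35412/(-24486) - 1664/95 = 35412*(-1/24486) - 1664*1/95 = -5902/4081 - 1664/95 = -7351474/387695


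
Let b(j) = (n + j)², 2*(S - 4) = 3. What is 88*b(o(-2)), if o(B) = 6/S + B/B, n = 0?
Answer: 4232/11 ≈ 384.73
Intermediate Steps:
S = 11/2 (S = 4 + (½)*3 = 4 + 3/2 = 11/2 ≈ 5.5000)
o(B) = 23/11 (o(B) = 6/(11/2) + B/B = 6*(2/11) + 1 = 12/11 + 1 = 23/11)
b(j) = j² (b(j) = (0 + j)² = j²)
88*b(o(-2)) = 88*(23/11)² = 88*(529/121) = 4232/11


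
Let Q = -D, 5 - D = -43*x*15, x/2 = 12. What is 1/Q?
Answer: -1/15485 ≈ -6.4579e-5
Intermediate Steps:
x = 24 (x = 2*12 = 24)
D = 15485 (D = 5 - (-43*24)*15 = 5 - (-1032)*15 = 5 - 1*(-15480) = 5 + 15480 = 15485)
Q = -15485 (Q = -1*15485 = -15485)
1/Q = 1/(-15485) = -1/15485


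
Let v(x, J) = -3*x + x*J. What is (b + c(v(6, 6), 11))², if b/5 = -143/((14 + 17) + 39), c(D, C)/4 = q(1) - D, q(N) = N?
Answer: 1199025/196 ≈ 6117.5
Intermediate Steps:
v(x, J) = -3*x + J*x
c(D, C) = 4 - 4*D (c(D, C) = 4*(1 - D) = 4 - 4*D)
b = -143/14 (b = 5*(-143/((14 + 17) + 39)) = 5*(-143/(31 + 39)) = 5*(-143/70) = -143/14 ≈ -10.214)
(b + c(v(6, 6), 11))² = (-143/14 + (4 - 24*(-3 + 6)))² = (-143/14 + (4 - 24*3))² = (-143/14 + (4 - 4*18))² = (-143/14 + (4 - 72))² = (-143/14 - 68)² = (-1095/14)² = 1199025/196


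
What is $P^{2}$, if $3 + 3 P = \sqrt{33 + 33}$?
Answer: $\frac{\left(3 - \sqrt{66}\right)^{2}}{9} \approx 2.9173$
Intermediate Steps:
$P = -1 + \frac{\sqrt{66}}{3}$ ($P = -1 + \frac{\sqrt{33 + 33}}{3} = -1 + \frac{\sqrt{66}}{3} \approx 1.708$)
$P^{2} = \left(-1 + \frac{\sqrt{66}}{3}\right)^{2}$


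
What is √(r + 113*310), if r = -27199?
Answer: √7831 ≈ 88.493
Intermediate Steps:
√(r + 113*310) = √(-27199 + 113*310) = √(-27199 + 35030) = √7831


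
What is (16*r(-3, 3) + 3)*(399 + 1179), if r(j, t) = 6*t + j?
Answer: 383454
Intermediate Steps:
r(j, t) = j + 6*t
(16*r(-3, 3) + 3)*(399 + 1179) = (16*(-3 + 6*3) + 3)*(399 + 1179) = (16*(-3 + 18) + 3)*1578 = (16*15 + 3)*1578 = (240 + 3)*1578 = 243*1578 = 383454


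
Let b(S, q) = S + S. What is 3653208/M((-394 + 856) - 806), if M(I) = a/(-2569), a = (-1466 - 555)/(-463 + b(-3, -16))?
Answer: -4401607844088/2021 ≈ -2.1779e+9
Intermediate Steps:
b(S, q) = 2*S
a = 2021/469 (a = (-1466 - 555)/(-463 + 2*(-3)) = -2021/(-463 - 6) = -2021/(-469) = -2021*(-1/469) = 2021/469 ≈ 4.3092)
M(I) = -2021/1204861 (M(I) = (2021/469)/(-2569) = (2021/469)*(-1/2569) = -2021/1204861)
3653208/M((-394 + 856) - 806) = 3653208/(-2021/1204861) = 3653208*(-1204861/2021) = -4401607844088/2021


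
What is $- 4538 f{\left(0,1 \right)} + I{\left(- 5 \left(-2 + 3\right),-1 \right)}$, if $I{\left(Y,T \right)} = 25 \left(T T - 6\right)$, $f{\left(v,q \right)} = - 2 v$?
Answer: $-125$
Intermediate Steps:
$I{\left(Y,T \right)} = -150 + 25 T^{2}$ ($I{\left(Y,T \right)} = 25 \left(T^{2} - 6\right) = 25 \left(-6 + T^{2}\right) = -150 + 25 T^{2}$)
$- 4538 f{\left(0,1 \right)} + I{\left(- 5 \left(-2 + 3\right),-1 \right)} = - 4538 \left(\left(-2\right) 0\right) - \left(150 - 25 \left(-1\right)^{2}\right) = \left(-4538\right) 0 + \left(-150 + 25 \cdot 1\right) = 0 + \left(-150 + 25\right) = 0 - 125 = -125$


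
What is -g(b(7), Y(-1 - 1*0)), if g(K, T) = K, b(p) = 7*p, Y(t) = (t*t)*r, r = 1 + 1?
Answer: -49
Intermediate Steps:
r = 2
Y(t) = 2*t² (Y(t) = (t*t)*2 = t²*2 = 2*t²)
-g(b(7), Y(-1 - 1*0)) = -7*7 = -1*49 = -49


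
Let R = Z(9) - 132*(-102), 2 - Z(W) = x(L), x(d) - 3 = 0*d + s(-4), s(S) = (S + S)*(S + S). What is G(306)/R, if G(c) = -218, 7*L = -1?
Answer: -218/13399 ≈ -0.016270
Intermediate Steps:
L = -⅐ (L = (⅐)*(-1) = -⅐ ≈ -0.14286)
s(S) = 4*S² (s(S) = (2*S)*(2*S) = 4*S²)
x(d) = 67 (x(d) = 3 + (0*d + 4*(-4)²) = 3 + (0 + 4*16) = 3 + (0 + 64) = 3 + 64 = 67)
Z(W) = -65 (Z(W) = 2 - 1*67 = 2 - 67 = -65)
R = 13399 (R = -65 - 132*(-102) = -65 + 13464 = 13399)
G(306)/R = -218/13399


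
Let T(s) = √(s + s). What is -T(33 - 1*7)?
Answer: -2*√13 ≈ -7.2111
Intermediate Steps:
T(s) = √2*√s (T(s) = √(2*s) = √2*√s)
-T(33 - 1*7) = -√2*√(33 - 1*7) = -√2*√(33 - 7) = -√2*√26 = -2*√13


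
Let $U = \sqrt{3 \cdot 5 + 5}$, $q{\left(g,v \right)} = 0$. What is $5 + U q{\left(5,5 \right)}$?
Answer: $5$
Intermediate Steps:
$U = 2 \sqrt{5}$ ($U = \sqrt{15 + 5} = \sqrt{20} = 2 \sqrt{5} \approx 4.4721$)
$5 + U q{\left(5,5 \right)} = 5 + 2 \sqrt{5} \cdot 0 = 5 + 0 = 5$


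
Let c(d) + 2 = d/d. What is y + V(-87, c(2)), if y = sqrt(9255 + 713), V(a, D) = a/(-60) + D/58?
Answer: 831/580 + 4*sqrt(623) ≈ 101.27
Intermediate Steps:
c(d) = -1 (c(d) = -2 + d/d = -2 + 1 = -1)
V(a, D) = -a/60 + D/58 (V(a, D) = a*(-1/60) + D*(1/58) = -a/60 + D/58)
y = 4*sqrt(623) (y = sqrt(9968) = 4*sqrt(623) ≈ 99.840)
y + V(-87, c(2)) = 4*sqrt(623) + (-1/60*(-87) + (1/58)*(-1)) = 4*sqrt(623) + (29/20 - 1/58) = 4*sqrt(623) + 831/580 = 831/580 + 4*sqrt(623)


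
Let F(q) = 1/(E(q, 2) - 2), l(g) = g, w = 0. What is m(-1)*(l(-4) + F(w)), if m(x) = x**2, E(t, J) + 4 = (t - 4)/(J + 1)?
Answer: -91/22 ≈ -4.1364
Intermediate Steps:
E(t, J) = -4 + (-4 + t)/(1 + J) (E(t, J) = -4 + (t - 4)/(J + 1) = -4 + (-4 + t)/(1 + J))
F(q) = 1/(-22/3 + q/3) (F(q) = 1/((-8 + q - 4*2)/(1 + 2) - 2) = 1/((-8 + q - 8)/3 - 2) = 1/((-16 + q)/3 - 2) = 1/((-16/3 + q/3) - 2) = 1/(-22/3 + q/3))
m(-1)*(l(-4) + F(w)) = (-1)**2*(-4 + 3/(-22 + 0)) = 1*(-4 + 3/(-22)) = 1*(-4 + 3*(-1/22)) = 1*(-4 - 3/22) = 1*(-91/22) = -91/22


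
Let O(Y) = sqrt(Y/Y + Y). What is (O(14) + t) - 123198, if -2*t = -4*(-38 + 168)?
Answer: -122938 + sqrt(15) ≈ -1.2293e+5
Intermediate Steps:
t = 260 (t = -(-2)*(-38 + 168) = -(-2)*130 = -1/2*(-520) = 260)
O(Y) = sqrt(1 + Y)
(O(14) + t) - 123198 = (sqrt(1 + 14) + 260) - 123198 = (sqrt(15) + 260) - 123198 = (260 + sqrt(15)) - 123198 = -122938 + sqrt(15)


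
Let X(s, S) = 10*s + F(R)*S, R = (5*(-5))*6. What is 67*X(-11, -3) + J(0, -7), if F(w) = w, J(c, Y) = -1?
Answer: 22779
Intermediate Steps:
R = -150 (R = -25*6 = -150)
X(s, S) = -150*S + 10*s (X(s, S) = 10*s - 150*S = -150*S + 10*s)
67*X(-11, -3) + J(0, -7) = 67*(-150*(-3) + 10*(-11)) - 1 = 67*(450 - 110) - 1 = 67*340 - 1 = 22780 - 1 = 22779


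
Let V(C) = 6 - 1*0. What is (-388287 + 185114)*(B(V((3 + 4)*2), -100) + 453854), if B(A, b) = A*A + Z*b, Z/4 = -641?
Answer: -144311750170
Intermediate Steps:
Z = -2564 (Z = 4*(-641) = -2564)
V(C) = 6 (V(C) = 6 + 0 = 6)
B(A, b) = A² - 2564*b (B(A, b) = A*A - 2564*b = A² - 2564*b)
(-388287 + 185114)*(B(V((3 + 4)*2), -100) + 453854) = (-388287 + 185114)*((6² - 2564*(-100)) + 453854) = -203173*((36 + 256400) + 453854) = -203173*(256436 + 453854) = -203173*710290 = -144311750170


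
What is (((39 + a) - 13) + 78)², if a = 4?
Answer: 11664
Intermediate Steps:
(((39 + a) - 13) + 78)² = (((39 + 4) - 13) + 78)² = ((43 - 13) + 78)² = (30 + 78)² = 108² = 11664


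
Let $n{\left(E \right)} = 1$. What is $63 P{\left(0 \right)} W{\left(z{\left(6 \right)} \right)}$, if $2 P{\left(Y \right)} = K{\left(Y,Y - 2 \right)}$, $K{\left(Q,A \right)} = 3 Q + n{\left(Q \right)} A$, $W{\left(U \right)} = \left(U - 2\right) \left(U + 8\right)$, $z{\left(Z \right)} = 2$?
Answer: $0$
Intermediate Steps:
$W{\left(U \right)} = \left(-2 + U\right) \left(8 + U\right)$
$K{\left(Q,A \right)} = A + 3 Q$ ($K{\left(Q,A \right)} = 3 Q + 1 A = 3 Q + A = A + 3 Q$)
$P{\left(Y \right)} = -1 + 2 Y$ ($P{\left(Y \right)} = \frac{\left(Y - 2\right) + 3 Y}{2} = \frac{\left(-2 + Y\right) + 3 Y}{2} = \frac{-2 + 4 Y}{2} = -1 + 2 Y$)
$63 P{\left(0 \right)} W{\left(z{\left(6 \right)} \right)} = 63 \left(-1 + 2 \cdot 0\right) \left(-16 + 2^{2} + 6 \cdot 2\right) = 63 \left(-1 + 0\right) \left(-16 + 4 + 12\right) = 63 \left(-1\right) 0 = \left(-63\right) 0 = 0$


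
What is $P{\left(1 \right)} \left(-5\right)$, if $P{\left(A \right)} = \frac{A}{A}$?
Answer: $-5$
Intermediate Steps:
$P{\left(A \right)} = 1$
$P{\left(1 \right)} \left(-5\right) = 1 \left(-5\right) = -5$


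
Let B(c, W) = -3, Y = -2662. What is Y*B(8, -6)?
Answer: 7986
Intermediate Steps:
Y*B(8, -6) = -2662*(-3) = 7986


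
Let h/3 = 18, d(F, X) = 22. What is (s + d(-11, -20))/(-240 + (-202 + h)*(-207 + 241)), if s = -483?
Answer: 461/5272 ≈ 0.087443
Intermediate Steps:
h = 54 (h = 3*18 = 54)
(s + d(-11, -20))/(-240 + (-202 + h)*(-207 + 241)) = (-483 + 22)/(-240 + (-202 + 54)*(-207 + 241)) = -461/(-240 - 148*34) = -461/(-240 - 5032) = -461/(-5272) = -461*(-1/5272) = 461/5272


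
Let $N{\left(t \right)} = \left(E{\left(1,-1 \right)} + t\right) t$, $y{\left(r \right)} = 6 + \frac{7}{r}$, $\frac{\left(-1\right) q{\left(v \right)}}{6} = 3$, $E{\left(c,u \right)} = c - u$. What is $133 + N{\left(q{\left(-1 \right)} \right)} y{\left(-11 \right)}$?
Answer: $\frac{18455}{11} \approx 1677.7$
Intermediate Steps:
$q{\left(v \right)} = -18$ ($q{\left(v \right)} = \left(-6\right) 3 = -18$)
$N{\left(t \right)} = t \left(2 + t\right)$ ($N{\left(t \right)} = \left(\left(1 - -1\right) + t\right) t = \left(\left(1 + 1\right) + t\right) t = \left(2 + t\right) t = t \left(2 + t\right)$)
$133 + N{\left(q{\left(-1 \right)} \right)} y{\left(-11 \right)} = 133 + - 18 \left(2 - 18\right) \left(6 + \frac{7}{-11}\right) = 133 + \left(-18\right) \left(-16\right) \left(6 + 7 \left(- \frac{1}{11}\right)\right) = 133 + 288 \left(6 - \frac{7}{11}\right) = 133 + 288 \cdot \frac{59}{11} = 133 + \frac{16992}{11} = \frac{18455}{11}$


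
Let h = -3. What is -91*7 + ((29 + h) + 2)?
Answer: -609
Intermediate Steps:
-91*7 + ((29 + h) + 2) = -91*7 + ((29 - 3) + 2) = -637 + (26 + 2) = -637 + 28 = -609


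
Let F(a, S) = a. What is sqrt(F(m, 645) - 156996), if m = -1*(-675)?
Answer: 3*I*sqrt(17369) ≈ 395.37*I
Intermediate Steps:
m = 675
sqrt(F(m, 645) - 156996) = sqrt(675 - 156996) = sqrt(-156321) = 3*I*sqrt(17369)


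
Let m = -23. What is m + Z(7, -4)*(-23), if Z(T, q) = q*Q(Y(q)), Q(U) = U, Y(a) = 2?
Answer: 161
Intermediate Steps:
Z(T, q) = 2*q (Z(T, q) = q*2 = 2*q)
m + Z(7, -4)*(-23) = -23 + (2*(-4))*(-23) = -23 - 8*(-23) = -23 + 184 = 161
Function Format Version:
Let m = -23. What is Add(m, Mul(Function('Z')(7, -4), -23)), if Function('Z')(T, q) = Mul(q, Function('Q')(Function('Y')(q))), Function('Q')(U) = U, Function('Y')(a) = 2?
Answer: 161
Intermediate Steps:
Function('Z')(T, q) = Mul(2, q) (Function('Z')(T, q) = Mul(q, 2) = Mul(2, q))
Add(m, Mul(Function('Z')(7, -4), -23)) = Add(-23, Mul(Mul(2, -4), -23)) = Add(-23, Mul(-8, -23)) = Add(-23, 184) = 161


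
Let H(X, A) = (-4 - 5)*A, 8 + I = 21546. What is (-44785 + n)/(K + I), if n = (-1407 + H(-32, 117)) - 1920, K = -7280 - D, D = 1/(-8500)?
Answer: -417902500/121193001 ≈ -3.4482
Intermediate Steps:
I = 21538 (I = -8 + 21546 = 21538)
H(X, A) = -9*A
D = -1/8500 ≈ -0.00011765
K = -61879999/8500 (K = -7280 - 1*(-1/8500) = -7280 + 1/8500 = -61879999/8500 ≈ -7280.0)
n = -4380 (n = (-1407 - 9*117) - 1920 = (-1407 - 1053) - 1920 = -2460 - 1920 = -4380)
(-44785 + n)/(K + I) = (-44785 - 4380)/(-61879999/8500 + 21538) = -49165/121193001/8500 = -49165*8500/121193001 = -417902500/121193001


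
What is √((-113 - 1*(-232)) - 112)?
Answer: √7 ≈ 2.6458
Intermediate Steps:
√((-113 - 1*(-232)) - 112) = √((-113 + 232) - 112) = √(119 - 112) = √7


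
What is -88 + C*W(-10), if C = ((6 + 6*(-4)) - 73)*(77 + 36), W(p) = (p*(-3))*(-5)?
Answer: 1542362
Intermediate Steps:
W(p) = 15*p (W(p) = -3*p*(-5) = 15*p)
C = -10283 (C = ((6 - 24) - 73)*113 = (-18 - 73)*113 = -91*113 = -10283)
-88 + C*W(-10) = -88 - 154245*(-10) = -88 - 10283*(-150) = -88 + 1542450 = 1542362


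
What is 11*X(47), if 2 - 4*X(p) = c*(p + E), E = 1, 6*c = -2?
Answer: 99/2 ≈ 49.500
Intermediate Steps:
c = -⅓ (c = (⅙)*(-2) = -⅓ ≈ -0.33333)
X(p) = 7/12 + p/12 (X(p) = ½ - (-1)*(p + 1)/12 = ½ - (-1)*(1 + p)/12 = ½ - (-⅓ - p/3)/4 = ½ + (1/12 + p/12) = 7/12 + p/12)
11*X(47) = 11*(7/12 + (1/12)*47) = 11*(7/12 + 47/12) = 11*(9/2) = 99/2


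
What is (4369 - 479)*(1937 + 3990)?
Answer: 23056030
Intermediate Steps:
(4369 - 479)*(1937 + 3990) = 3890*5927 = 23056030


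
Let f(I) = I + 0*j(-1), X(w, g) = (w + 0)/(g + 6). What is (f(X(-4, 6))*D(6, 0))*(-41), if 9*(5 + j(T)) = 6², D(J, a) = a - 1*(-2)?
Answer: 82/3 ≈ 27.333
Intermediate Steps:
D(J, a) = 2 + a (D(J, a) = a + 2 = 2 + a)
j(T) = -1 (j(T) = -5 + (⅑)*6² = -5 + (⅑)*36 = -5 + 4 = -1)
X(w, g) = w/(6 + g)
f(I) = I (f(I) = I + 0*(-1) = I + 0 = I)
(f(X(-4, 6))*D(6, 0))*(-41) = ((-4/(6 + 6))*(2 + 0))*(-41) = (-4/12*2)*(-41) = (-4*1/12*2)*(-41) = -⅓*2*(-41) = -⅔*(-41) = 82/3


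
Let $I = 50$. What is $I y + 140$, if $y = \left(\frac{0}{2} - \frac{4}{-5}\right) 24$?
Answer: $1100$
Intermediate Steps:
$y = \frac{96}{5}$ ($y = \left(0 \cdot \frac{1}{2} - - \frac{4}{5}\right) 24 = \left(0 + \frac{4}{5}\right) 24 = \frac{4}{5} \cdot 24 = \frac{96}{5} \approx 19.2$)
$I y + 140 = 50 \cdot \frac{96}{5} + 140 = 960 + 140 = 1100$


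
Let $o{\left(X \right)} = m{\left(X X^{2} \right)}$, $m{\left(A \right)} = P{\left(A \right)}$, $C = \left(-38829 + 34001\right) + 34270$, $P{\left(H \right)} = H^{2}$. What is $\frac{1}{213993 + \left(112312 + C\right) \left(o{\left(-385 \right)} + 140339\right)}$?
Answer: $\frac{1}{461636032318895484849} \approx 2.1662 \cdot 10^{-21}$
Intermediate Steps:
$C = 29442$ ($C = -4828 + 34270 = 29442$)
$m{\left(A \right)} = A^{2}$
$o{\left(X \right)} = X^{6}$ ($o{\left(X \right)} = \left(X X^{2}\right)^{2} = \left(X^{3}\right)^{2} = X^{6}$)
$\frac{1}{213993 + \left(112312 + C\right) \left(o{\left(-385 \right)} + 140339\right)} = \frac{1}{213993 + \left(112312 + 29442\right) \left(\left(-385\right)^{6} + 140339\right)} = \frac{1}{213993 + 141754 \left(3256599688890625 + 140339\right)} = \frac{1}{213993 + 141754 \cdot 3256599689030964} = \frac{1}{213993 + 461636032318895270856} = \frac{1}{461636032318895484849}$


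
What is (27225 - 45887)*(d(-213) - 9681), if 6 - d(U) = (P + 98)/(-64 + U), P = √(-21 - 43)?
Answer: 50011864574/277 - 149296*I/277 ≈ 1.8055e+8 - 538.97*I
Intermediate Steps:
P = 8*I (P = √(-64) = 8*I ≈ 8.0*I)
d(U) = 6 - (98 + 8*I)/(-64 + U) (d(U) = 6 - (8*I + 98)/(-64 + U) = 6 - (98 + 8*I)/(-64 + U))
(27225 - 45887)*(d(-213) - 9681) = (27225 - 45887)*(2*(-241 - 4*I + 3*(-213))/(-64 - 213) - 9681) = -18662*(2*(-241 - 4*I - 639)/(-277) - 9681) = -18662*(2*(-1/277)*(-880 - 4*I) - 9681) = -18662*((1760/277 + 8*I/277) - 9681) = -18662*(-2679877/277 + 8*I/277) = 50011864574/277 - 149296*I/277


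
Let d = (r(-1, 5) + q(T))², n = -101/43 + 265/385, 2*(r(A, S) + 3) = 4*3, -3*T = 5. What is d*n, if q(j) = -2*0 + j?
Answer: -87968/29799 ≈ -2.9520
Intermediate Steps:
T = -5/3 (T = -⅓*5 = -5/3 ≈ -1.6667)
q(j) = j (q(j) = 0 + j = j)
r(A, S) = 3 (r(A, S) = -3 + (4*3)/2 = -3 + (½)*12 = -3 + 6 = 3)
n = -5498/3311 (n = -101*1/43 + 265*(1/385) = -101/43 + 53/77 = -5498/3311 ≈ -1.6605)
d = 16/9 (d = (3 - 5/3)² = (4/3)² = 16/9 ≈ 1.7778)
d*n = (16/9)*(-5498/3311) = -87968/29799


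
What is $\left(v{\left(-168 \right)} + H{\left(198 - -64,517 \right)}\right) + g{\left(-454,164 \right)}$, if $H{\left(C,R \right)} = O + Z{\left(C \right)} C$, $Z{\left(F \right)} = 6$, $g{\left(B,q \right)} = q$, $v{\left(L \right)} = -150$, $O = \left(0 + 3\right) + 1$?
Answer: $1590$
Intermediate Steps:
$O = 4$ ($O = 3 + 1 = 4$)
$H{\left(C,R \right)} = 4 + 6 C$
$\left(v{\left(-168 \right)} + H{\left(198 - -64,517 \right)}\right) + g{\left(-454,164 \right)} = \left(-150 + \left(4 + 6 \left(198 - -64\right)\right)\right) + 164 = \left(-150 + \left(4 + 6 \left(198 + 64\right)\right)\right) + 164 = \left(-150 + \left(4 + 6 \cdot 262\right)\right) + 164 = \left(-150 + \left(4 + 1572\right)\right) + 164 = \left(-150 + 1576\right) + 164 = 1426 + 164 = 1590$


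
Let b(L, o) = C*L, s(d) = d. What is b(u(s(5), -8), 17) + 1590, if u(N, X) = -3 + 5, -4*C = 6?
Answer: 1587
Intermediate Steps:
C = -3/2 (C = -¼*6 = -3/2 ≈ -1.5000)
u(N, X) = 2
b(L, o) = -3*L/2
b(u(s(5), -8), 17) + 1590 = -3/2*2 + 1590 = -3 + 1590 = 1587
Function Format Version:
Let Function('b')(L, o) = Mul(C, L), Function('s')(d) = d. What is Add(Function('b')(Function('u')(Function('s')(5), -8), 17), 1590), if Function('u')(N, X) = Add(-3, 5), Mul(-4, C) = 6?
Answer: 1587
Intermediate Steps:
C = Rational(-3, 2) (C = Mul(Rational(-1, 4), 6) = Rational(-3, 2) ≈ -1.5000)
Function('u')(N, X) = 2
Function('b')(L, o) = Mul(Rational(-3, 2), L)
Add(Function('b')(Function('u')(Function('s')(5), -8), 17), 1590) = Add(Mul(Rational(-3, 2), 2), 1590) = Add(-3, 1590) = 1587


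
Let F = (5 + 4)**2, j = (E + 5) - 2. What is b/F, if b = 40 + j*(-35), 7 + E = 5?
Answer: 5/81 ≈ 0.061728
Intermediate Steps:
E = -2 (E = -7 + 5 = -2)
j = 1 (j = (-2 + 5) - 2 = 3 - 2 = 1)
b = 5 (b = 40 + 1*(-35) = 40 - 35 = 5)
F = 81 (F = 9**2 = 81)
b/F = 5/81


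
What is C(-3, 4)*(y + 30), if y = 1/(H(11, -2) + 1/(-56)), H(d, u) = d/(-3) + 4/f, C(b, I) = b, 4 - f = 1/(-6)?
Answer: -1017270/11443 ≈ -88.899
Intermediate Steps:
f = 25/6 (f = 4 - 1/(-6) = 4 - (-1)/6 = 4 - 1*(-⅙) = 4 + ⅙ = 25/6 ≈ 4.1667)
H(d, u) = 24/25 - d/3 (H(d, u) = d/(-3) + 4/(25/6) = d*(-⅓) + 4*(6/25) = -d/3 + 24/25 = 24/25 - d/3)
y = -4200/11443 (y = 1/((24/25 - ⅓*11) + 1/(-56)) = 1/((24/25 - 11/3) - 1/56) = 1/(-203/75 - 1/56) = 1/(-11443/4200) = -4200/11443 ≈ -0.36704)
C(-3, 4)*(y + 30) = -3*(-4200/11443 + 30) = -3*339090/11443 = -1017270/11443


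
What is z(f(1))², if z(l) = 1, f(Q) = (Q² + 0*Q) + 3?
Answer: 1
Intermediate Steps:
f(Q) = 3 + Q² (f(Q) = (Q² + 0) + 3 = Q² + 3 = 3 + Q²)
z(f(1))² = 1² = 1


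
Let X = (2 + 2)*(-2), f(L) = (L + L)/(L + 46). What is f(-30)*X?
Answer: 30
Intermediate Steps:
f(L) = 2*L/(46 + L) (f(L) = (2*L)/(46 + L) = 2*L/(46 + L))
X = -8 (X = 4*(-2) = -8)
f(-30)*X = (2*(-30)/(46 - 30))*(-8) = (2*(-30)/16)*(-8) = (2*(-30)*(1/16))*(-8) = -15/4*(-8) = 30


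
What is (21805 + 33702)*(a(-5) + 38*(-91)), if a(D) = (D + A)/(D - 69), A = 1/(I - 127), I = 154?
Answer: -191747543825/999 ≈ -1.9194e+8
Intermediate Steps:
A = 1/27 (A = 1/(154 - 127) = 1/27 ≈ 0.037037)
a(D) = (1/27 + D)/(-69 + D) (a(D) = (D + 1/27)/(D - 69) = (1/27 + D)/(-69 + D))
(21805 + 33702)*(a(-5) + 38*(-91)) = (21805 + 33702)*((1/27 - 5)/(-69 - 5) + 38*(-91)) = 55507*(-134/27/(-74) - 3458) = 55507*(-1/74*(-134/27) - 3458) = 55507*(67/999 - 3458) = 55507*(-3454475/999) = -191747543825/999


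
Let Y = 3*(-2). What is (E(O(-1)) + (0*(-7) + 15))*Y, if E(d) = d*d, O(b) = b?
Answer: -96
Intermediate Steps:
E(d) = d²
Y = -6
(E(O(-1)) + (0*(-7) + 15))*Y = ((-1)² + (0*(-7) + 15))*(-6) = (1 + (0 + 15))*(-6) = (1 + 15)*(-6) = 16*(-6) = -96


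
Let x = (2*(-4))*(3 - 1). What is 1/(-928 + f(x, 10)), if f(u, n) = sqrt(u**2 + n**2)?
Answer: -232/215207 - sqrt(89)/430414 ≈ -0.0010999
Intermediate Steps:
x = -16 (x = -8*2 = -16)
f(u, n) = sqrt(n**2 + u**2)
1/(-928 + f(x, 10)) = 1/(-928 + sqrt(10**2 + (-16)**2)) = 1/(-928 + sqrt(100 + 256)) = 1/(-928 + sqrt(356)) = 1/(-928 + 2*sqrt(89))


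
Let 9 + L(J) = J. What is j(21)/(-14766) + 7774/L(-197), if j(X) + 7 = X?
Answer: -28698442/760449 ≈ -37.739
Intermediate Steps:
j(X) = -7 + X
L(J) = -9 + J
j(21)/(-14766) + 7774/L(-197) = (-7 + 21)/(-14766) + 7774/(-9 - 197) = 14*(-1/14766) + 7774/(-206) = -7/7383 + 7774*(-1/206) = -7/7383 - 3887/103 = -28698442/760449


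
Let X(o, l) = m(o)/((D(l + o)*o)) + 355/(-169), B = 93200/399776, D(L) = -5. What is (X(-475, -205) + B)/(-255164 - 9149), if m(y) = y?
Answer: 3357743/429268100170 ≈ 7.8220e-6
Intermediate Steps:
B = 5825/24986 (B = 93200*(1/399776) = 5825/24986 ≈ 0.23313)
X(o, l) = -1944/845 (X(o, l) = o/((-5*o)) + 355/(-169) = o*(-1/(5*o)) + 355*(-1/169) = -⅕ - 355/169 = -1944/845)
(X(-475, -205) + B)/(-255164 - 9149) = (-1944/845 + 5825/24986)/(-255164 - 9149) = -3357743/1624090/(-264313) = -3357743/1624090*(-1/264313) = 3357743/429268100170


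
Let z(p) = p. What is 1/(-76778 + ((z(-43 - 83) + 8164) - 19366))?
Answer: -1/88106 ≈ -1.1350e-5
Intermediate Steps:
1/(-76778 + ((z(-43 - 83) + 8164) - 19366)) = 1/(-76778 + (((-43 - 83) + 8164) - 19366)) = 1/(-76778 + ((-126 + 8164) - 19366)) = 1/(-76778 + (8038 - 19366)) = 1/(-76778 - 11328) = 1/(-88106) = -1/88106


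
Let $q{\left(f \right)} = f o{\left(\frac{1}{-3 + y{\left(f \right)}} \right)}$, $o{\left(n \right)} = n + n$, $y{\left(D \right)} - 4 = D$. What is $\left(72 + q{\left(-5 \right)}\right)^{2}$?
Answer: $\frac{22201}{4} \approx 5550.3$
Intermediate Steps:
$y{\left(D \right)} = 4 + D$
$o{\left(n \right)} = 2 n$
$q{\left(f \right)} = \frac{2 f}{1 + f}$ ($q{\left(f \right)} = f \frac{2}{-3 + \left(4 + f\right)} = f \frac{2}{1 + f} = \frac{2 f}{1 + f}$)
$\left(72 + q{\left(-5 \right)}\right)^{2} = \left(72 + 2 \left(-5\right) \frac{1}{1 - 5}\right)^{2} = \left(72 + 2 \left(-5\right) \frac{1}{-4}\right)^{2} = \left(72 + 2 \left(-5\right) \left(- \frac{1}{4}\right)\right)^{2} = \left(72 + \frac{5}{2}\right)^{2} = \left(\frac{149}{2}\right)^{2} = \frac{22201}{4}$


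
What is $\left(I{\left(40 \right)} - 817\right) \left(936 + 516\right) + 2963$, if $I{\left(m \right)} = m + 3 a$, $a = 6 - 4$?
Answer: $-1116529$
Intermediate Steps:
$a = 2$ ($a = 6 - 4 = 2$)
$I{\left(m \right)} = 6 + m$ ($I{\left(m \right)} = m + 3 \cdot 2 = m + 6 = 6 + m$)
$\left(I{\left(40 \right)} - 817\right) \left(936 + 516\right) + 2963 = \left(\left(6 + 40\right) - 817\right) \left(936 + 516\right) + 2963 = \left(46 - 817\right) 1452 + 2963 = \left(-771\right) 1452 + 2963 = -1119492 + 2963 = -1116529$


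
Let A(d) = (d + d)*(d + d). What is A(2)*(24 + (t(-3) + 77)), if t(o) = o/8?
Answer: 1610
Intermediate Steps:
A(d) = 4*d**2 (A(d) = (2*d)*(2*d) = 4*d**2)
t(o) = o/8 (t(o) = o*(1/8) = o/8)
A(2)*(24 + (t(-3) + 77)) = (4*2**2)*(24 + ((1/8)*(-3) + 77)) = (4*4)*(24 + (-3/8 + 77)) = 16*(24 + 613/8) = 16*(805/8) = 1610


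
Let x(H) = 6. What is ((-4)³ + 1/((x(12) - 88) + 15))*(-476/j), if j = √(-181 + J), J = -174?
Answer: -2041564*I*√355/23785 ≈ -1617.2*I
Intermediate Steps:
j = I*√355 (j = √(-181 - 174) = √(-355) = I*√355 ≈ 18.841*I)
((-4)³ + 1/((x(12) - 88) + 15))*(-476/j) = ((-4)³ + 1/((6 - 88) + 15))*(-476*(-I*√355/355)) = (-64 + 1/(-82 + 15))*(-(-476)*I*√355/355) = (-64 + 1/(-67))*(476*I*√355/355) = (-64 - 1/67)*(476*I*√355/355) = -2041564*I*√355/23785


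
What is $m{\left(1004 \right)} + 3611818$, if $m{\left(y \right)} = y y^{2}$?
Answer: $1015659882$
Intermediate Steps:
$m{\left(y \right)} = y^{3}$
$m{\left(1004 \right)} + 3611818 = 1004^{3} + 3611818 = 1012048064 + 3611818 = 1015659882$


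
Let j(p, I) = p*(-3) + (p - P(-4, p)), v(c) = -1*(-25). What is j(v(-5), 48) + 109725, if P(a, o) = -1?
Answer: 109676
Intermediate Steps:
v(c) = 25
j(p, I) = 1 - 2*p (j(p, I) = p*(-3) + (p - 1*(-1)) = -3*p + (p + 1) = -3*p + (1 + p) = 1 - 2*p)
j(v(-5), 48) + 109725 = (1 - 2*25) + 109725 = (1 - 50) + 109725 = -49 + 109725 = 109676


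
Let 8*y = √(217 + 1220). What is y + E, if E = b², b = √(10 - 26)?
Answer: -16 + √1437/8 ≈ -11.262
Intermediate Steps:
b = 4*I (b = √(-16) = 4*I ≈ 4.0*I)
E = -16 (E = (4*I)² = -16)
y = √1437/8 (y = √(217 + 1220)/8 = √1437/8 ≈ 4.7385)
y + E = √1437/8 - 16 = -16 + √1437/8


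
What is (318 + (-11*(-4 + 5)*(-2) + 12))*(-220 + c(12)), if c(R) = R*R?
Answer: -26752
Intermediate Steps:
c(R) = R**2
(318 + (-11*(-4 + 5)*(-2) + 12))*(-220 + c(12)) = (318 + (-11*(-4 + 5)*(-2) + 12))*(-220 + 12**2) = (318 + (-11*(-2) + 12))*(-220 + 144) = (318 + (-11*(-2) + 12))*(-76) = (318 + (22 + 12))*(-76) = (318 + 34)*(-76) = 352*(-76) = -26752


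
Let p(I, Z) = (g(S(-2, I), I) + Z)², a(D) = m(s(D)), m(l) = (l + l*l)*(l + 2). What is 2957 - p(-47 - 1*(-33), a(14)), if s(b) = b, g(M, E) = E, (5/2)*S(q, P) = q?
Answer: -11192759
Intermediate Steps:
S(q, P) = 2*q/5
m(l) = (2 + l)*(l + l²) (m(l) = (l + l²)*(2 + l) = (2 + l)*(l + l²))
a(D) = D*(2 + D² + 3*D)
p(I, Z) = (I + Z)²
2957 - p(-47 - 1*(-33), a(14)) = 2957 - ((-47 - 1*(-33)) + 14*(2 + 14² + 3*14))² = 2957 - ((-47 + 33) + 14*(2 + 196 + 42))² = 2957 - (-14 + 14*240)² = 2957 - (-14 + 3360)² = 2957 - 1*3346² = 2957 - 1*11195716 = 2957 - 11195716 = -11192759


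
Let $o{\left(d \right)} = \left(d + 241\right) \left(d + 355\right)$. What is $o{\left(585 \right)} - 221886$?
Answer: $554554$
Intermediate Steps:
$o{\left(d \right)} = \left(241 + d\right) \left(355 + d\right)$
$o{\left(585 \right)} - 221886 = \left(85555 + 585^{2} + 596 \cdot 585\right) - 221886 = \left(85555 + 342225 + 348660\right) - 221886 = 776440 - 221886 = 554554$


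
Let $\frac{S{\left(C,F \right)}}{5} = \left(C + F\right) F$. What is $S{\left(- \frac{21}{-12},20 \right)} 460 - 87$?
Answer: $1000413$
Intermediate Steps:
$S{\left(C,F \right)} = 5 F \left(C + F\right)$ ($S{\left(C,F \right)} = 5 \left(C + F\right) F = 5 F \left(C + F\right)$)
$S{\left(- \frac{21}{-12},20 \right)} 460 - 87 = 5 \cdot 20 \left(- \frac{21}{-12} + 20\right) 460 - 87 = 5 \cdot 20 \left(\left(-21\right) \left(- \frac{1}{12}\right) + 20\right) 460 - 87 = 5 \cdot 20 \left(\frac{7}{4} + 20\right) 460 - 87 = 5 \cdot 20 \cdot \frac{87}{4} \cdot 460 - 87 = 2175 \cdot 460 - 87 = 1000500 - 87 = 1000413$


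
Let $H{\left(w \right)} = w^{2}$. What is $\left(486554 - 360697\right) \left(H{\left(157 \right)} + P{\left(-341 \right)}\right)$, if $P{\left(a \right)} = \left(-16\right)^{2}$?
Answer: $3134468585$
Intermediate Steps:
$P{\left(a \right)} = 256$
$\left(486554 - 360697\right) \left(H{\left(157 \right)} + P{\left(-341 \right)}\right) = \left(486554 - 360697\right) \left(157^{2} + 256\right) = 125857 \left(24649 + 256\right) = 125857 \cdot 24905 = 3134468585$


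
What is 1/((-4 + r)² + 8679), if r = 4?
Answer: 1/8679 ≈ 0.00011522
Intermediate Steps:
1/((-4 + r)² + 8679) = 1/((-4 + 4)² + 8679) = 1/(0² + 8679) = 1/(0 + 8679) = 1/8679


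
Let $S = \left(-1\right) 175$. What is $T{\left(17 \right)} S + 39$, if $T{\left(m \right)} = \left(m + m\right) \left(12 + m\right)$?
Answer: $-172511$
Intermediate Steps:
$T{\left(m \right)} = 2 m \left(12 + m\right)$
$S = -175$
$T{\left(17 \right)} S + 39 = 2 \cdot 17 \left(12 + 17\right) \left(-175\right) + 39 = 2 \cdot 17 \cdot 29 \left(-175\right) + 39 = 986 \left(-175\right) + 39 = -172550 + 39 = -172511$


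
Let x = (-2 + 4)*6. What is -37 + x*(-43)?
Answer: -553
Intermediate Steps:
x = 12 (x = 2*6 = 12)
-37 + x*(-43) = -37 + 12*(-43) = -37 - 516 = -553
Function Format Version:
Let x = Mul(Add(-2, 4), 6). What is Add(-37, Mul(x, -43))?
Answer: -553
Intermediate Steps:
x = 12 (x = Mul(2, 6) = 12)
Add(-37, Mul(x, -43)) = Add(-37, Mul(12, -43)) = Add(-37, -516) = -553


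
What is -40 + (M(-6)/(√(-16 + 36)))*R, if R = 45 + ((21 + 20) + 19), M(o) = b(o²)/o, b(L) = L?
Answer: -40 - 63*√5 ≈ -180.87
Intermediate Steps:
M(o) = o (M(o) = o²/o = o)
R = 105 (R = 45 + (41 + 19) = 45 + 60 = 105)
-40 + (M(-6)/(√(-16 + 36)))*R = -40 - 6/√(-16 + 36)*105 = -40 - 6*√5/10*105 = -40 - 3*√5/5*105 = -40 - 63*√5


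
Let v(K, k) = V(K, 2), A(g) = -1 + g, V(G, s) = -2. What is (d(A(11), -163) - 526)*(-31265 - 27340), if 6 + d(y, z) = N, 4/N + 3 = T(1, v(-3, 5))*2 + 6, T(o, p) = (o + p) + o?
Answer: 31099720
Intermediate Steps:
v(K, k) = -2
T(o, p) = p + 2*o
N = 4/3 (N = 4/(-3 + ((-2 + 2*1)*2 + 6)) = 4/(-3 + ((-2 + 2)*2 + 6)) = 4/(-3 + (0*2 + 6)) = 4/(-3 + (0 + 6)) = 4/(-3 + 6) = 4/3 ≈ 1.3333)
d(y, z) = -14/3 (d(y, z) = -6 + 4/3 = -14/3)
(d(A(11), -163) - 526)*(-31265 - 27340) = (-14/3 - 526)*(-31265 - 27340) = -1592/3*(-58605) = 31099720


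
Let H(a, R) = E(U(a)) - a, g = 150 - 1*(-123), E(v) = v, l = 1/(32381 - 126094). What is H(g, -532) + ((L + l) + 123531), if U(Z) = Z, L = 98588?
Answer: 20815437846/93713 ≈ 2.2212e+5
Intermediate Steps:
l = -1/93713 (l = 1/(-93713) = -1/93713 ≈ -1.0671e-5)
g = 273 (g = 150 + 123 = 273)
H(a, R) = 0 (H(a, R) = a - a = 0)
H(g, -532) + ((L + l) + 123531) = 0 + ((98588 - 1/93713) + 123531) = 0 + (9238977243/93713 + 123531) = 0 + 20815437846/93713 = 20815437846/93713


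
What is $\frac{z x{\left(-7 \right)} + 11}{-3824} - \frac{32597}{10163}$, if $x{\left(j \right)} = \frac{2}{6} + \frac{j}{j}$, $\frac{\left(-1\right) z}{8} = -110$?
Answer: $- \frac{410061923}{116589936} \approx -3.5171$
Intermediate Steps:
$z = 880$ ($z = \left(-8\right) \left(-110\right) = 880$)
$x{\left(j \right)} = \frac{4}{3}$ ($x{\left(j \right)} = 2 \cdot \frac{1}{6} + 1 = \frac{1}{3} + 1 = \frac{4}{3}$)
$\frac{z x{\left(-7 \right)} + 11}{-3824} - \frac{32597}{10163} = \frac{880 \cdot \frac{4}{3} + 11}{-3824} - \frac{32597}{10163} = \left(\frac{3520}{3} + 11\right) \left(- \frac{1}{3824}\right) - \frac{32597}{10163} = \frac{3553}{3} \left(- \frac{1}{3824}\right) - \frac{32597}{10163} = - \frac{3553}{11472} - \frac{32597}{10163} = - \frac{410061923}{116589936}$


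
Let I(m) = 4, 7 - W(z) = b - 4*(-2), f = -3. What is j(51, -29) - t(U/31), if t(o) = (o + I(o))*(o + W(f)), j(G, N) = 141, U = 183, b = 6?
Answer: 145939/961 ≈ 151.86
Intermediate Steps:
W(z) = -7 (W(z) = 7 - (6 - 4*(-2)) = 7 - (6 + 8) = 7 - 1*14 = 7 - 14 = -7)
t(o) = (-7 + o)*(4 + o) (t(o) = (o + 4)*(o - 7) = (4 + o)*(-7 + o) = (-7 + o)*(4 + o))
j(51, -29) - t(U/31) = 141 - (-28 + (183/31)**2 - 549/31) = 141 - (-28 + (183*(1/31))**2 - 549/31) = 141 - (-28 + (183/31)**2 - 3*183/31) = 141 - (-28 + 33489/961 - 549/31) = 141 - 1*(-10438/961) = 141 + 10438/961 = 145939/961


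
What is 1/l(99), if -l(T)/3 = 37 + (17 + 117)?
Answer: -1/513 ≈ -0.0019493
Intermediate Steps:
l(T) = -513 (l(T) = -3*(37 + (17 + 117)) = -3*(37 + 134) = -3*171 = -513)
1/l(99) = 1/(-513) = -1/513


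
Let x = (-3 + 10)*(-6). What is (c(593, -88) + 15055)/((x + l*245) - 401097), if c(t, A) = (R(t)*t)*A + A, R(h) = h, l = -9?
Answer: 30930145/403344 ≈ 76.684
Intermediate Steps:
x = -42 (x = 7*(-6) = -42)
c(t, A) = A + A*t² (c(t, A) = (t*t)*A + A = t²*A + A = A*t² + A = A + A*t²)
(c(593, -88) + 15055)/((x + l*245) - 401097) = (-88*(1 + 593²) + 15055)/((-42 - 9*245) - 401097) = (-88*(1 + 351649) + 15055)/((-42 - 2205) - 401097) = (-88*351650 + 15055)/(-2247 - 401097) = (-30945200 + 15055)/(-403344) = -30930145*(-1/403344) = 30930145/403344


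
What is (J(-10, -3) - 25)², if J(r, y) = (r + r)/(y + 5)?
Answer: 1225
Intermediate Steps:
J(r, y) = 2*r/(5 + y) (J(r, y) = (2*r)/(5 + y) = 2*r/(5 + y))
(J(-10, -3) - 25)² = (2*(-10)/(5 - 3) - 25)² = (2*(-10)/2 - 25)² = (2*(-10)*(½) - 25)² = (-10 - 25)² = (-35)² = 1225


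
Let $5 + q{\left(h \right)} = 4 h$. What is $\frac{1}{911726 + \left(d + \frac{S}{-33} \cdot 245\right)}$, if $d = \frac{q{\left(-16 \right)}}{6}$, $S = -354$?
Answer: $\frac{22}{20115539} \approx 1.0937 \cdot 10^{-6}$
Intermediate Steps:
$q{\left(h \right)} = -5 + 4 h$
$d = - \frac{23}{2}$ ($d = \frac{-5 + 4 \left(-16\right)}{6} = \left(-5 - 64\right) \frac{1}{6} = \left(-69\right) \frac{1}{6} = - \frac{23}{2} \approx -11.5$)
$\frac{1}{911726 + \left(d + \frac{S}{-33} \cdot 245\right)} = \frac{1}{911726 - \left(\frac{23}{2} - - \frac{354}{-33} \cdot 245\right)} = \frac{1}{911726 - \left(\frac{23}{2} - \left(-354\right) \left(- \frac{1}{33}\right) 245\right)} = \frac{1}{911726 + \left(- \frac{23}{2} + \frac{118}{11} \cdot 245\right)} = \frac{1}{911726 + \left(- \frac{23}{2} + \frac{28910}{11}\right)} = \frac{1}{911726 + \frac{57567}{22}} = \frac{1}{\frac{20115539}{22}} = \frac{22}{20115539}$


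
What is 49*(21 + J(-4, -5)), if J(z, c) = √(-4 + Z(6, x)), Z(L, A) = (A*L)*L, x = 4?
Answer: 1029 + 98*√35 ≈ 1608.8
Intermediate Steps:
Z(L, A) = A*L²
J(z, c) = 2*√35 (J(z, c) = √(-4 + 4*6²) = √(-4 + 4*36) = √(-4 + 144) = √140 = 2*√35)
49*(21 + J(-4, -5)) = 49*(21 + 2*√35) = 1029 + 98*√35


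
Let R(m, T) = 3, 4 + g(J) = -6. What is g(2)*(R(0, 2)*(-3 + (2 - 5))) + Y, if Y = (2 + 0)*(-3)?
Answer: 174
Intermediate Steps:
g(J) = -10 (g(J) = -4 - 6 = -10)
Y = -6 (Y = 2*(-3) = -6)
g(2)*(R(0, 2)*(-3 + (2 - 5))) + Y = -30*(-3 + (2 - 5)) - 6 = -30*(-3 - 3) - 6 = -30*(-6) - 6 = -10*(-18) - 6 = 180 - 6 = 174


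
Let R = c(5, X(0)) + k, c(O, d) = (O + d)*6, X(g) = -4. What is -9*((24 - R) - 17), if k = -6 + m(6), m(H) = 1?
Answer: -54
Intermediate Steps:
c(O, d) = 6*O + 6*d
k = -5 (k = -6 + 1 = -5)
R = 1 (R = (6*5 + 6*(-4)) - 5 = (30 - 24) - 5 = 6 - 5 = 1)
-9*((24 - R) - 17) = -9*((24 - 1*1) - 17) = -9*((24 - 1) - 17) = -9*(23 - 17) = -9*6 = -54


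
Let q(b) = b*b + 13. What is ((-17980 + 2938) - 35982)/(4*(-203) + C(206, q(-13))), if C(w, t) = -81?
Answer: 51024/893 ≈ 57.138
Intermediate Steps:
q(b) = 13 + b² (q(b) = b² + 13 = 13 + b²)
((-17980 + 2938) - 35982)/(4*(-203) + C(206, q(-13))) = ((-17980 + 2938) - 35982)/(4*(-203) - 81) = (-15042 - 35982)/(-812 - 81) = -51024/(-893) = -51024*(-1/893) = 51024/893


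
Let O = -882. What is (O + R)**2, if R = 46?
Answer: 698896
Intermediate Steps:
(O + R)**2 = (-882 + 46)**2 = (-836)**2 = 698896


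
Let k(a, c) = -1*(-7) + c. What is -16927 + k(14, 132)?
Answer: -16788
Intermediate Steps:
k(a, c) = 7 + c
-16927 + k(14, 132) = -16927 + (7 + 132) = -16927 + 139 = -16788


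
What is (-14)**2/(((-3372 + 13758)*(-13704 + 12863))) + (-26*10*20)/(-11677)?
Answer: 22708883254/50997113901 ≈ 0.44530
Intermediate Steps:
(-14)**2/(((-3372 + 13758)*(-13704 + 12863))) + (-26*10*20)/(-11677) = 196/((10386*(-841))) - 260*20*(-1/11677) = 196/(-8734626) - 5200*(-1/11677) = 196*(-1/8734626) + 5200/11677 = -98/4367313 + 5200/11677 = 22708883254/50997113901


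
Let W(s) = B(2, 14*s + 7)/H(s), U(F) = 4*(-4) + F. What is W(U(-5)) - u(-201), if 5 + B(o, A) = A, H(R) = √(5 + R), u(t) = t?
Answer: 201 + 73*I ≈ 201.0 + 73.0*I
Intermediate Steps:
B(o, A) = -5 + A
U(F) = -16 + F
W(s) = (2 + 14*s)/√(5 + s) (W(s) = (-5 + (14*s + 7))/(√(5 + s)) = (-5 + (7 + 14*s))/√(5 + s) = (2 + 14*s)/√(5 + s))
W(U(-5)) - u(-201) = 2*(1 + 7*(-16 - 5))/√(5 + (-16 - 5)) - 1*(-201) = 2*(1 + 7*(-21))/√(5 - 21) + 201 = 2*(1 - 147)/√(-16) + 201 = 2*(-I/4)*(-146) + 201 = 73*I + 201 = 201 + 73*I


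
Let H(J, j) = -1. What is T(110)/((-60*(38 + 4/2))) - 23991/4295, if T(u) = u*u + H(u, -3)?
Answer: -7302907/687200 ≈ -10.627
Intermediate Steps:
T(u) = -1 + u² (T(u) = u*u - 1 = u² - 1 = -1 + u²)
T(110)/((-60*(38 + 4/2))) - 23991/4295 = (-1 + 110²)/((-60*(38 + 4/2))) - 23991/4295 = (-1 + 12100)/((-60*(38 + 4*(½)))) - 23991*1/4295 = 12099/((-60*(38 + 2))) - 23991/4295 = 12099/((-60*40)) - 23991/4295 = 12099/(-2400) - 23991/4295 = 12099*(-1/2400) - 23991/4295 = -4033/800 - 23991/4295 = -7302907/687200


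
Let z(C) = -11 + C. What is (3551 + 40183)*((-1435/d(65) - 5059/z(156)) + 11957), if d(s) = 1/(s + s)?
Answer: -1107390538296/145 ≈ -7.6372e+9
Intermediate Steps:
d(s) = 1/(2*s)
(3551 + 40183)*((-1435/d(65) - 5059/z(156)) + 11957) = (3551 + 40183)*((-1435/((1/2)/65) - 5059/(-11 + 156)) + 11957) = 43734*((-1435/((1/2)*(1/65)) - 5059/145) + 11957) = 43734*((-1435/1/130 - 5059*1/145) + 11957) = 43734*((-1435*130 - 5059/145) + 11957) = 43734*((-186550 - 5059/145) + 11957) = 43734*(-27054809/145 + 11957) = 43734*(-25321044/145) = -1107390538296/145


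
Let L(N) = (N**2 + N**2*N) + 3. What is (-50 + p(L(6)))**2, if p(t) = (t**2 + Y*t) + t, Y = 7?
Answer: 4491010225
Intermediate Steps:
L(N) = 3 + N**2 + N**3 (L(N) = (N**2 + N**3) + 3 = 3 + N**2 + N**3)
p(t) = t**2 + 8*t (p(t) = (t**2 + 7*t) + t = t**2 + 8*t)
(-50 + p(L(6)))**2 = (-50 + (3 + 6**2 + 6**3)*(8 + (3 + 6**2 + 6**3)))**2 = (-50 + (3 + 36 + 216)*(8 + (3 + 36 + 216)))**2 = (-50 + 255*(8 + 255))**2 = (-50 + 255*263)**2 = (-50 + 67065)**2 = 67015**2 = 4491010225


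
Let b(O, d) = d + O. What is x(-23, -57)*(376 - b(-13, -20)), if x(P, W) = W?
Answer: -23313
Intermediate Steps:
b(O, d) = O + d
x(-23, -57)*(376 - b(-13, -20)) = -57*(376 - (-13 - 20)) = -57*(376 - 1*(-33)) = -57*(376 + 33) = -57*409 = -23313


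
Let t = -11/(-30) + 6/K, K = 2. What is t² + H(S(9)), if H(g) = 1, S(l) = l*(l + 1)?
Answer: 11101/900 ≈ 12.334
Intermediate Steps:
t = 101/30 (t = -11/(-30) + 6/2 = -11*(-1/30) + 6*(½) = 11/30 + 3 = 101/30 ≈ 3.3667)
S(l) = l*(1 + l)
t² + H(S(9)) = (101/30)² + 1 = 10201/900 + 1 = 11101/900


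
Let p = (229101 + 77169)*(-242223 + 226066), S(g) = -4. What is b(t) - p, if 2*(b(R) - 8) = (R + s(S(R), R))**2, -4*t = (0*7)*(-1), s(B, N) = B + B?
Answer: 4948404430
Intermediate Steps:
s(B, N) = 2*B
t = 0 (t = -0*7*(-1)/4 = -0*(-1) = -1/4*0 = 0)
b(R) = 8 + (-8 + R)**2/2 (b(R) = 8 + (R + 2*(-4))**2/2 = 8 + (R - 8)**2/2 = 8 + (-8 + R)**2/2)
p = -4948404390 (p = 306270*(-16157) = -4948404390)
b(t) - p = (8 + (-8 + 0)**2/2) - 1*(-4948404390) = (8 + (1/2)*(-8)**2) + 4948404390 = (8 + (1/2)*64) + 4948404390 = (8 + 32) + 4948404390 = 40 + 4948404390 = 4948404430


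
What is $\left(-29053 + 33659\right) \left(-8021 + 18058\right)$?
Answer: $46230422$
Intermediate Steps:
$\left(-29053 + 33659\right) \left(-8021 + 18058\right) = 4606 \cdot 10037 = 46230422$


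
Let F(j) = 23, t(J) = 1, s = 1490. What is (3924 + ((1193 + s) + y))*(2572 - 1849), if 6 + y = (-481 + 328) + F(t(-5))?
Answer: 4678533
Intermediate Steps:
y = -136 (y = -6 + ((-481 + 328) + 23) = -6 + (-153 + 23) = -6 - 130 = -136)
(3924 + ((1193 + s) + y))*(2572 - 1849) = (3924 + ((1193 + 1490) - 136))*(2572 - 1849) = (3924 + (2683 - 136))*723 = (3924 + 2547)*723 = 6471*723 = 4678533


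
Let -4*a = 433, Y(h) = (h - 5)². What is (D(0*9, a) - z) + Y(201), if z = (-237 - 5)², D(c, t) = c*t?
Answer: -20148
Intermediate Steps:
Y(h) = (-5 + h)²
a = -433/4 (a = -¼*433 = -433/4 ≈ -108.25)
z = 58564 (z = (-242)² = 58564)
(D(0*9, a) - z) + Y(201) = ((0*9)*(-433/4) - 1*58564) + (-5 + 201)² = (0*(-433/4) - 58564) + 196² = (0 - 58564) + 38416 = -58564 + 38416 = -20148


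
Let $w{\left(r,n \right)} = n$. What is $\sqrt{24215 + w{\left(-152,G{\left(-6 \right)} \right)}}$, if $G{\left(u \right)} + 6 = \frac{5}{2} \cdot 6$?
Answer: $4 \sqrt{1514} \approx 155.64$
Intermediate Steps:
$G{\left(u \right)} = 9$ ($G{\left(u \right)} = -6 + \frac{5}{2} \cdot 6 = -6 + 15 = 9$)
$\sqrt{24215 + w{\left(-152,G{\left(-6 \right)} \right)}} = \sqrt{24215 + 9} = \sqrt{24224} = 4 \sqrt{1514}$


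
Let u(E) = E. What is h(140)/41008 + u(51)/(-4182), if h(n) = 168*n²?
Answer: 16873037/210166 ≈ 80.284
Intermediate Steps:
h(140)/41008 + u(51)/(-4182) = (168*140²)/41008 + 51/(-4182) = (168*19600)*(1/41008) + 51*(-1/4182) = 3292800*(1/41008) - 1/82 = 205800/2563 - 1/82 = 16873037/210166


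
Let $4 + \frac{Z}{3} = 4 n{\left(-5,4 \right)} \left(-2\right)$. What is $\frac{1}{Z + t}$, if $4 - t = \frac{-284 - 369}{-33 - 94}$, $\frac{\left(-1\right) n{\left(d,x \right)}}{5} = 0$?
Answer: $- \frac{127}{1669} \approx -0.076093$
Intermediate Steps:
$n{\left(d,x \right)} = 0$ ($n{\left(d,x \right)} = \left(-5\right) 0 = 0$)
$t = - \frac{145}{127}$ ($t = 4 - \frac{-284 - 369}{-33 - 94} = 4 - \frac{-284 - 369}{-127} = 4 - \left(-653\right) \left(- \frac{1}{127}\right) = 4 - \frac{653}{127} = - \frac{145}{127} \approx -1.1417$)
$Z = -12$ ($Z = -12 + 3 \cdot 4 \cdot 0 \left(-2\right) = -12 + 3 \cdot 0 \left(-2\right) = -12 + 3 \cdot 0 = -12 + 0 = -12$)
$\frac{1}{Z + t} = \frac{1}{-12 - \frac{145}{127}} = \frac{1}{- \frac{1669}{127}} = - \frac{127}{1669}$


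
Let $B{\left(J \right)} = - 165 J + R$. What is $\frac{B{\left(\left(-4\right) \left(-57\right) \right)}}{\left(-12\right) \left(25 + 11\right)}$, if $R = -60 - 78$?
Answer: $\frac{6293}{72} \approx 87.403$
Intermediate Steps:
$R = -138$ ($R = -60 - 78 = -138$)
$B{\left(J \right)} = -138 - 165 J$ ($B{\left(J \right)} = - 165 J - 138 = -138 - 165 J$)
$\frac{B{\left(\left(-4\right) \left(-57\right) \right)}}{\left(-12\right) \left(25 + 11\right)} = \frac{-138 - 165 \left(\left(-4\right) \left(-57\right)\right)}{\left(-12\right) \left(25 + 11\right)} = \frac{-138 - 37620}{\left(-12\right) 36} = \frac{-138 - 37620}{-432} = \left(-37758\right) \left(- \frac{1}{432}\right) = \frac{6293}{72}$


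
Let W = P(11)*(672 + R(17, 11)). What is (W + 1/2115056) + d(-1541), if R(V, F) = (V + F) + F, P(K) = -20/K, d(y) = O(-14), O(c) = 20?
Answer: -29610783989/23265616 ≈ -1272.7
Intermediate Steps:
d(y) = 20
R(V, F) = V + 2*F (R(V, F) = (F + V) + F = V + 2*F)
W = -14220/11 (W = (-20/11)*(672 + (17 + 2*11)) = (-20*1/11)*(672 + (17 + 22)) = -20*(672 + 39)/11 = -20/11*711 = -14220/11 ≈ -1292.7)
(W + 1/2115056) + d(-1541) = (-14220/11 + 1/2115056) + 20 = -30076096309/23265616 + 20 = -29610783989/23265616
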